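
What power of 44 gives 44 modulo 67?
1

Baby-step giant-step with step n = ⌈√67⌉ = 9.
Baby steps 44^j mod 67 (j:value) for j=0..8: 0:1, 1:44, 2:60, 3:27, 4:49, 5:12, 6:59, 7:50, 8:56.
h = 44 is already in the table at j=1, so x = 1.
Check: 44^1 ≡ 44 (mod 67).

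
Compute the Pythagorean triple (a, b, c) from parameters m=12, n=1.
(143, 24, 145)

Euclid's formula: a = m² - n², b = 2mn, c = m² + n²
m = 12, n = 1
a = 12² - 1² = 144 - 1 = 143
b = 2 × 12 × 1 = 24
c = 12² + 1² = 144 + 1 = 145
Verification: 143² + 24² = 20449 + 576 = 21025 = 145² ✓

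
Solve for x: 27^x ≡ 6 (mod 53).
34

Baby-step giant-step with step n = ⌈√53⌉ = 8.
Baby steps 27^j mod 53 (j:value) for j=0..7: 0:1, 1:27, 2:40, 3:20, 4:10, 5:5, 6:29, 7:41.
Giant-step multiplier: 27^(-8) ≡ 27^(52-8) = 27^44 ≡ 44 (mod 53).
Giant steps γ_i = 6·44^i mod 53: γ_0=6, γ_1=52, γ_2=9, γ_3=25, γ_4=40 (in table at j=2).
x = i·n + j = 4·8 + 2 = 34.
Check: 27^34 ≡ 6 (mod 53).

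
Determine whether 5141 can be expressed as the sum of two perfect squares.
10² + 71² (a=10, b=71)

Factorization: 5141 = 53 × 97
By Fermat: n is sum of two squares iff every prime p ≡ 3 (mod 4) appears to even power.
All primes ≡ 3 (mod 4) appear to even power.
Search a = 0, 1, 2, … for 5141 - a² a perfect square: first hit at a = 10: 5141 - 100 = 5041 = 71².
5141 = 10² + 71² = 100 + 5041 ✓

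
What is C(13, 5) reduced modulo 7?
6

Using Lucas' theorem:
Write n=13 and k=5 in base 7:
n in base 7: [1, 6]
k in base 7: [0, 5]
C(13,5) mod 7 = ∏ C(n_i, k_i) mod 7
Digit binomials (mod 7): C(1,0) = 1; C(6,5) = 6
Product: 1 × 6 = 6 ≡ 6 (mod 7)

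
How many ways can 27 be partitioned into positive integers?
3010

p(n) counts ways to write n as a sum of positive integers (order ignored).
Euler's pentagonal recurrence: p(k) = p(k-1) + p(k-2) - p(k-5) - p(k-7) + p(k-12) + p(k-15) - ... (offsets j(3j∓1)/2, signs ++--, p(0)=1, p(<0)=0).
DP table for k = 0..26: p(0)=1, p(1)=1, p(2)=2, p(3)=3, p(4)=5, p(5)=7, p(6)=11, p(7)=15, p(8)=22, p(9)=30, p(10)=42, p(11)=56, p(12)=77, p(13)=101, p(14)=135, p(15)=176, p(16)=231, p(17)=297, p(18)=385, p(19)=490, p(20)=627, p(21)=792, p(22)=1002, p(23)=1255, p(24)=1575, p(25)=1958, p(26)=2436.
Final step: p(27) = p(26) + p(25) - p(22) - p(20) + p(15) + p(12) - p(5) - p(1)
= 2436 + 1958 - 1002 - 627 + 176 + 77 - 7 - 1
= 3010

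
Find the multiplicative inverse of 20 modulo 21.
20

gcd(20, 21) = 1, so the inverse exists.
Extended Euclidean algorithm on (21, 20):
21 = 1 × 20 + 1  ⟹  1 = (1)·21 + (-1)·20
So (-1)·20 ≡ 1 (mod 21), i.e. 20^(-1) ≡ -1 ≡ 20 (mod 21).
Check: 20 × 20 = 400 ≡ 1 (mod 21)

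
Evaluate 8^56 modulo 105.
1

Repeated squaring. Binary of 56 = 111000.
8^1 ≡ 8 (mod 105); 8^2 ≡ 64 (mod 105); 8^4 ≡ 1 (mod 105); 8^8 ≡ 1 (mod 105); 8^16 ≡ 1 (mod 105); 8^32 ≡ 1 (mod 105)
8^56 = 8^8 × 8^16 × 8^32 ≡ 1 (mod 105)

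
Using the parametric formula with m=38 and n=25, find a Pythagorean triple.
(819, 1900, 2069)

Euclid's formula: a = m² - n², b = 2mn, c = m² + n²
m = 38, n = 25
a = 38² - 25² = 1444 - 625 = 819
b = 2 × 38 × 25 = 1900
c = 38² + 25² = 1444 + 625 = 2069
Verification: 819² + 1900² = 670761 + 3610000 = 4280761 = 2069² ✓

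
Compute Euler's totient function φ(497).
420

497 = 7 × 71
φ(n) = n × ∏(1 - 1/p) for each prime p dividing n
φ(497) = 497 × (1 - 1/7) × (1 - 1/71) = 420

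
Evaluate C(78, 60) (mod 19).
0

Using Lucas' theorem:
Write n=78 and k=60 in base 19:
n in base 19: [4, 2]
k in base 19: [3, 3]
C(78,60) mod 19 = ∏ C(n_i, k_i) mod 19
Digit binomials (mod 19): C(4,3) = 4; C(2,3) = 0 (k_i > n_i)
Product: 4 × 0 = 0 ≡ 0 (mod 19)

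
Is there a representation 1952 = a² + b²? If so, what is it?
4² + 44² (a=4, b=44)

Factorization: 1952 = 2^5 × 61
By Fermat: n is sum of two squares iff every prime p ≡ 3 (mod 4) appears to even power.
All primes ≡ 3 (mod 4) appear to even power.
Search a = 0, 1, 2, … for 1952 - a² a perfect square: first hit at a = 4: 1952 - 16 = 1936 = 44².
1952 = 4² + 44² = 16 + 1936 ✓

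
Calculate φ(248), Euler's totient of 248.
120

248 = 2^3 × 31
φ(n) = n × ∏(1 - 1/p) for each prime p dividing n
φ(248) = 248 × (1 - 1/2) × (1 - 1/31) = 120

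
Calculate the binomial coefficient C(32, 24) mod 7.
2

Using Lucas' theorem:
Write n=32 and k=24 in base 7:
n in base 7: [4, 4]
k in base 7: [3, 3]
C(32,24) mod 7 = ∏ C(n_i, k_i) mod 7
Digit binomials (mod 7): C(4,3) = 4; C(4,3) = 4
Product: 4 × 4 = 16 ≡ 2 (mod 7)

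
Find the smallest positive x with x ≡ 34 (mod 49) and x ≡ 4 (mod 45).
769

Using Chinese Remainder Theorem:
M = 49 × 45 = 2205
M1 = 45, M2 = 49
y1 = 45^(-1) mod 49 = 12
y2 = 49^(-1) mod 45 = 34
x = (34×45×12 + 4×49×34) mod 2205 = 769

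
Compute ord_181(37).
90

181 is prime, so ord(37) divides φ(181) = 180.
Divisors of 180: 1, 2, 3, 4, 5, 6, 9, 10, 12, 15, 18, 20, 30, 36, 45, 60, 90, 180.
Repeated squaring: 37^1 ≡ 37, 37^2 ≡ 102, 37^4 ≡ 87, 37^8 ≡ 148, 37^16 ≡ 3, 37^32 ≡ 9, 37^64 ≡ 81, 37^128 ≡ 45 (mod 181).
Test 37^d mod 181 for each divisor d in increasing order:
37^1 ≡ 37
37^2 ≡ 102
37^3 = 37^2·37^1 ≡ 154
37^4 ≡ 87
37^5 = 37^4·37^1 ≡ 142
37^6 = 37^4·37^2 ≡ 5
37^9 = 37^8·37^1 ≡ 46
37^10 = 37^8·37^2 ≡ 73
37^12 = 37^8·37^4 ≡ 25
37^15 = 37^8·37^4·37^2·37^1 ≡ 49
37^18 = 37^16·37^2 ≡ 125
37^20 = 37^16·37^4 ≡ 80
37^30 = 37^16·37^8·37^4·37^2 ≡ 48
37^36 = 37^32·37^4 ≡ 59
37^45 = 37^32·37^8·37^4·37^1 ≡ 180
37^60 = 37^32·37^16·37^8·37^4 ≡ 132
37^90 = 37^64·37^16·37^8·37^2 ≡ 1  ← first divisor giving 1
The order is 90.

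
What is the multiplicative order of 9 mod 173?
86

173 is prime, so ord(9) divides φ(173) = 172.
Divisors of 172: 1, 2, 4, 43, 86, 172.
Repeated squaring: 9^1 ≡ 9, 9^2 ≡ 81, 9^4 ≡ 160, 9^8 ≡ 169, 9^16 ≡ 16, 9^32 ≡ 83, 9^64 ≡ 142, 9^128 ≡ 96 (mod 173).
Test 9^d mod 173 for each divisor d in increasing order:
9^1 ≡ 9
9^2 ≡ 81
9^4 ≡ 160
9^43 = 9^32·9^8·9^2·9^1 ≡ 172
9^86 = 9^64·9^16·9^4·9^2 ≡ 1  ← first divisor giving 1
The order is 86.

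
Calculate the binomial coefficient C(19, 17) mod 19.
0

Using Lucas' theorem:
Write n=19 and k=17 in base 19:
n in base 19: [1, 0]
k in base 19: [0, 17]
C(19,17) mod 19 = ∏ C(n_i, k_i) mod 19
Digit binomials (mod 19): C(1,0) = 1; C(0,17) = 0 (k_i > n_i)
Product: 1 × 0 = 0 ≡ 0 (mod 19)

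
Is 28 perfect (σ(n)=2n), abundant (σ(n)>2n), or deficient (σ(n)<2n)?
perfect

Proper divisors of 28: sum = 1 + 2 + 4 + 7 + 14 = 28
Since 28 = 28, 28 is perfect.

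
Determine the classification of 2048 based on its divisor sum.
deficient

Proper divisors of 2048: sum = 1 + 2 + 4 + 8 + 16 + 32 + 64 + 128 + 256 + 512 + 1024 = 2047
Since 2047 < 2048, 2048 is deficient.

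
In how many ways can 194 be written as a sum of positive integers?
2366022741845

p(n) counts ways to write n as a sum of positive integers (order ignored).
Euler's pentagonal recurrence: p(k) = p(k-1) + p(k-2) - p(k-5) - p(k-7) + p(k-12) + p(k-15) - ... (offsets j(3j∓1)/2, signs ++--, p(0)=1, p(<0)=0).
DP table for k = 0..193: p(0)=1, p(1)=1, p(2)=2, p(3)=3, p(4)=5, p(5)=7, p(6)=11, p(7)=15, p(8)=22, p(9)=30, p(10)=42, p(11)=56, p(12)=77, p(13)=101, p(14)=135, p(15)=176, p(16)=231, p(17)=297, p(18)=385, p(19)=490, p(20)=627, p(21)=792, p(22)=1002, p(23)=1255, p(24)=1575, p(25)=1958, p(26)=2436, p(27)=3010, p(28)=3718, p(29)=4565, p(30)=5604, p(31)=6842, p(32)=8349, p(33)=10143, p(34)=12310, p(35)=14883, p(36)=17977, p(37)=21637, p(38)=26015, p(39)=31185, p(40)=37338, p(41)=44583, p(42)=53174, p(43)=63261, p(44)=75175, p(45)=89134, p(46)=105558, p(47)=124754, p(48)=147273, p(49)=173525, p(50)=204226, p(51)=239943, p(52)=281589, p(53)=329931, p(54)=386155, p(55)=451276, p(56)=526823, p(57)=614154, p(58)=715220, p(59)=831820, p(60)=966467, p(61)=1121505, p(62)=1300156, p(63)=1505499, p(64)=1741630, p(65)=2012558, p(66)=2323520, p(67)=2679689, p(68)=3087735, p(69)=3554345, p(70)=4087968, p(71)=4697205, p(72)=5392783, p(73)=6185689, p(74)=7089500, p(75)=8118264, p(76)=9289091, p(77)=10619863, p(78)=12132164, p(79)=13848650, p(80)=15796476, p(81)=18004327, p(82)=20506255, p(83)=23338469, p(84)=26543660, p(85)=30167357, p(86)=34262962, p(87)=38887673, p(88)=44108109, p(89)=49995925, p(90)=56634173, p(91)=64112359, p(92)=72533807, p(93)=82010177, p(94)=92669720, p(95)=104651419, p(96)=118114304, p(97)=133230930, p(98)=150198136, p(99)=169229875, p(100)=190569292, p(101)=214481126, p(102)=241265379, p(103)=271248950, p(104)=304801365, p(105)=342325709, p(106)=384276336, p(107)=431149389, p(108)=483502844, p(109)=541946240, p(110)=607163746, p(111)=679903203, p(112)=761002156, p(113)=851376628, p(114)=952050665, p(115)=1064144451, p(116)=1188908248, p(117)=1327710076, p(118)=1482074143, p(119)=1653668665, p(120)=1844349560, p(121)=2056148051, p(122)=2291320912, p(123)=2552338241, p(124)=2841940500, p(125)=3163127352, p(126)=3519222692, p(127)=3913864295, p(128)=4351078600, p(129)=4835271870, p(130)=5371315400, p(131)=5964539504, p(132)=6620830889, p(133)=7346629512, p(134)=8149040695, p(135)=9035836076, p(136)=10015581680, p(137)=11097645016, p(138)=12292341831, p(139)=13610949895, p(140)=15065878135, p(141)=16670689208, p(142)=18440293320, p(143)=20390982757, p(144)=22540654445, p(145)=24908858009, p(146)=27517052599, p(147)=30388671978, p(148)=33549419497, p(149)=37027355200, p(150)=40853235313, p(151)=45060624582, p(152)=49686288421, p(153)=54770336324, p(154)=60356673280, p(155)=66493182097, p(156)=73232243759, p(157)=80630964769, p(158)=88751778802, p(159)=97662728555, p(160)=107438159466, p(161)=118159068427, p(162)=129913904637, p(163)=142798995930, p(164)=156919475295, p(165)=172389800255, p(166)=189334822579, p(167)=207890420102, p(168)=228204732751, p(169)=250438925115, p(170)=274768617130, p(171)=301384802048, p(172)=330495499613, p(173)=362326859895, p(174)=397125074750, p(175)=435157697830, p(176)=476715857290, p(177)=522115831195, p(178)=571701605655, p(179)=625846753120, p(180)=684957390936, p(181)=749474411781, p(182)=819876908323, p(183)=896684817527, p(184)=980462880430, p(185)=1071823774337, p(186)=1171432692373, p(187)=1280011042268, p(188)=1398341745571, p(189)=1527273599625, p(190)=1667727404093, p(191)=1820701100652, p(192)=1987276856363, p(193)=2168627105469.
Final step: p(194) = p(193) + p(192) - p(189) - p(187) + p(182) + p(179) - p(172) - p(168) + p(159) + p(154) - p(143) - p(137) + p(124) + p(117) - p(102) - p(94) + p(77) + p(68) - p(49) - p(39) + p(18) + p(7)
= 2168627105469 + 1987276856363 - 1527273599625 - 1280011042268 + 819876908323 + 625846753120 - 330495499613 - 228204732751 + 97662728555 + 60356673280 - 20390982757 - 11097645016 + 2841940500 + 1327710076 - 241265379 - 92669720 + 10619863 + 3087735 - 173525 - 31185 + 385 + 15
= 2366022741845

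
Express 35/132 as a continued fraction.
[0; 3, 1, 3, 2, 1, 2]

Euclidean algorithm steps:
35 = 0 × 132 + 35
132 = 3 × 35 + 27
35 = 1 × 27 + 8
27 = 3 × 8 + 3
8 = 2 × 3 + 2
3 = 1 × 2 + 1
2 = 2 × 1 + 0
Continued fraction: [0; 3, 1, 3, 2, 1, 2]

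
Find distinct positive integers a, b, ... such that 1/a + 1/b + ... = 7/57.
1/9 + 1/86 + 1/14706

Greedy algorithm:
7/57: ceiling(57/7) = 9, use 1/9
2/171: ceiling(171/2) = 86, use 1/86
1/14706: ceiling(14706/1) = 14706, use 1/14706
Result: 7/57 = 1/9 + 1/86 + 1/14706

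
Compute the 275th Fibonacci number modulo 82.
5

Matrix identity: Q^n = [[F_(n+1), F_n], [F_n, F_(n-1)]] with Q = [[1,1],[1,0]].
n = 275 = 100010011₂. Square-and-multiply, entries mod 82:
Q^1 = [[1,1],[1,0]]
Q^2 = (Q^1)² = [[2,1],[1,1]]
Q^4 = (Q^2)² = [[5,3],[3,2]]
Q^8 = (Q^4)² = [[34,21],[21,13]]
Q^17 = (Q^8)²·Q = [[42,39],[39,3]]
Q^34 = (Q^17)² = [[5,33],[33,54]]
Q^68 = (Q^34)² = [[48,61],[61,69]]
Q^137 = (Q^68)²·Q = [[42,39],[39,3]]
Q^275 = (Q^137)²·Q = [[38,5],[5,33]]
F_275 mod 82 = Q^275[0][1] = 5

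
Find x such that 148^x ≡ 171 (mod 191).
41

Baby-step giant-step with step n = ⌈√191⌉ = 14.
Baby steps 148^j mod 191 (j:value) for j=0..13: 0:1, 1:148, 2:130, 3:140, 4:92, 5:55, 6:118, 7:83, 8:60, 9:94, 10:160, 11:187, 12:172, 13:53.
Giant-step multiplier: 148^(-14) ≡ 148^(190-14) = 148^176 ≡ 147 (mod 191).
Giant steps γ_i = 171·147^i mod 191: γ_0=171, γ_1=116, γ_2=53 (in table at j=13).
x = i·n + j = 2·14 + 13 = 41.
Check: 148^41 ≡ 171 (mod 191).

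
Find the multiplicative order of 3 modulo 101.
100

101 is prime, so ord(3) divides φ(101) = 100.
Divisors of 100: 1, 2, 4, 5, 10, 20, 25, 50, 100.
Repeated squaring: 3^1 ≡ 3, 3^2 ≡ 9, 3^4 ≡ 81, 3^8 ≡ 97, 3^16 ≡ 16, 3^32 ≡ 54, 3^64 ≡ 88 (mod 101).
Test 3^d mod 101 for each divisor d in increasing order:
3^1 ≡ 3
3^2 ≡ 9
3^4 ≡ 81
3^5 = 3^4·3^1 ≡ 41
3^10 = 3^8·3^2 ≡ 65
3^20 = 3^16·3^4 ≡ 84
3^25 = 3^16·3^8·3^1 ≡ 10
3^50 = 3^32·3^16·3^2 ≡ 100
3^100 = 3^64·3^32·3^4 ≡ 1  ← first divisor giving 1
The order is 100.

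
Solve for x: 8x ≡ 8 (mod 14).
x ≡ 1 (mod 7)

gcd(8, 14) = 2, which divides 8, so solutions exist.
Divide through by 2: 4x ≡ 4 (mod 7).
Find 4^(-1) mod 7 by the extended Euclidean algorithm:
7 = 1 × 4 + 3  ⟹  3 = (1)·7 + (-1)·4
4 = 1 × 3 + 1  ⟹  1 = (-1)·7 + (2)·4
So (2)·4 ≡ 1 (mod 7), i.e. 4^(-1) ≡ 2 (mod 7).
x ≡ 2 × 4 = 8 ≡ 1 (mod 7).
Check: 8 × 1 = 8 ≡ 8 (mod 14).
x ≡ 1 (mod 7), giving 2 solutions mod 14.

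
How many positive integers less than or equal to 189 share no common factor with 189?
108

189 = 3^3 × 7
φ(n) = n × ∏(1 - 1/p) for each prime p dividing n
φ(189) = 189 × (1 - 1/3) × (1 - 1/7) = 108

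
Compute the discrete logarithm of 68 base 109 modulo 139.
65

Baby-step giant-step with step n = ⌈√139⌉ = 12.
Baby steps 109^j mod 139 (j:value) for j=0..11: 0:1, 1:109, 2:66, 3:105, 4:47, 5:119, 6:44, 7:70, 8:124, 9:33, 10:122, 11:93.
Giant-step multiplier: 109^(-12) ≡ 109^(138-12) = 109^126 ≡ 125 (mod 139).
Giant steps γ_i = 68·125^i mod 139: γ_0=68, γ_1=21, γ_2=123, γ_3=85, γ_4=61, γ_5=119 (in table at j=5).
x = i·n + j = 5·12 + 5 = 65.
Check: 109^65 ≡ 68 (mod 139).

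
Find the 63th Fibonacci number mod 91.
78

Matrix identity: Q^n = [[F_(n+1), F_n], [F_n, F_(n-1)]] with Q = [[1,1],[1,0]].
n = 63 = 111111₂. Square-and-multiply, entries mod 91:
Q^1 = [[1,1],[1,0]]
Q^3 = (Q^1)²·Q = [[3,2],[2,1]]
Q^7 = (Q^3)²·Q = [[21,13],[13,8]]
Q^15 = (Q^7)²·Q = [[77,64],[64,13]]
Q^31 = (Q^15)²·Q = [[42,15],[15,27]]
Q^63 = (Q^31)²·Q = [[21,78],[78,34]]
F_63 mod 91 = Q^63[0][1] = 78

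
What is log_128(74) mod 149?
95

Baby-step giant-step with step n = ⌈√149⌉ = 13.
Baby steps 128^j mod 149 (j:value) for j=0..12: 0:1, 1:128, 2:143, 3:126, 4:36, 5:138, 6:82, 7:66, 8:104, 9:51, 10:121, 11:141, 12:19.
Giant-step multiplier: 128^(-13) ≡ 128^(148-13) = 128^135 ≡ 59 (mod 149).
Giant steps γ_i = 74·59^i mod 149: γ_0=74, γ_1=45, γ_2=122, γ_3=46, γ_4=32, γ_5=100, γ_6=89, γ_7=36 (in table at j=4).
x = i·n + j = 7·13 + 4 = 95.
Check: 128^95 ≡ 74 (mod 149).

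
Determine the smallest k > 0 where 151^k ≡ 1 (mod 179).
89

179 is prime, so ord(151) divides φ(179) = 178.
Divisors of 178: 1, 2, 89, 178.
Repeated squaring: 151^1 ≡ 151, 151^2 ≡ 68, 151^4 ≡ 149, 151^8 ≡ 5, 151^16 ≡ 25, 151^32 ≡ 88, 151^64 ≡ 47, 151^128 ≡ 61 (mod 179).
Test 151^d mod 179 for each divisor d in increasing order:
151^1 ≡ 151
151^2 ≡ 68
151^89 = 151^64·151^16·151^8·151^1 ≡ 1  ← first divisor giving 1
The order is 89.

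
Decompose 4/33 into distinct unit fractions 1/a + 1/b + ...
1/9 + 1/99

Greedy algorithm:
4/33: ceiling(33/4) = 9, use 1/9
1/99: ceiling(99/1) = 99, use 1/99
Result: 4/33 = 1/9 + 1/99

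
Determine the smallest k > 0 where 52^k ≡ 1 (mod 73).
24

73 is prime, so ord(52) divides φ(73) = 72.
Divisors of 72: 1, 2, 3, 4, 6, 8, 9, 12, 18, 24, 36, 72.
Repeated squaring: 52^1 ≡ 52, 52^2 ≡ 3, 52^4 ≡ 9, 52^8 ≡ 8, 52^16 ≡ 64, 52^32 ≡ 8, 52^64 ≡ 64 (mod 73).
Test 52^d mod 73 for each divisor d in increasing order:
52^1 ≡ 52
52^2 ≡ 3
52^3 = 52^2·52^1 ≡ 10
52^4 ≡ 9
52^6 = 52^4·52^2 ≡ 27
52^8 ≡ 8
52^9 = 52^8·52^1 ≡ 51
52^12 = 52^8·52^4 ≡ 72
52^18 = 52^16·52^2 ≡ 46
52^24 = 52^16·52^8 ≡ 1  ← first divisor giving 1
The order is 24.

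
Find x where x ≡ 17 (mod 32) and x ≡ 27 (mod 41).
273

Using Chinese Remainder Theorem:
M = 32 × 41 = 1312
M1 = 41, M2 = 32
y1 = 41^(-1) mod 32 = 25
y2 = 32^(-1) mod 41 = 9
x = (17×41×25 + 27×32×9) mod 1312 = 273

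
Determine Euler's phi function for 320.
128

320 = 2^6 × 5
φ(n) = n × ∏(1 - 1/p) for each prime p dividing n
φ(320) = 320 × (1 - 1/2) × (1 - 1/5) = 128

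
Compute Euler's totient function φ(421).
420

421 = 421
φ(n) = n × ∏(1 - 1/p) for each prime p dividing n
φ(421) = 421 × (1 - 1/421) = 420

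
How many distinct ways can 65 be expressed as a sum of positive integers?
2012558

p(n) counts ways to write n as a sum of positive integers (order ignored).
Euler's pentagonal recurrence: p(k) = p(k-1) + p(k-2) - p(k-5) - p(k-7) + p(k-12) + p(k-15) - ... (offsets j(3j∓1)/2, signs ++--, p(0)=1, p(<0)=0).
DP table for k = 0..64: p(0)=1, p(1)=1, p(2)=2, p(3)=3, p(4)=5, p(5)=7, p(6)=11, p(7)=15, p(8)=22, p(9)=30, p(10)=42, p(11)=56, p(12)=77, p(13)=101, p(14)=135, p(15)=176, p(16)=231, p(17)=297, p(18)=385, p(19)=490, p(20)=627, p(21)=792, p(22)=1002, p(23)=1255, p(24)=1575, p(25)=1958, p(26)=2436, p(27)=3010, p(28)=3718, p(29)=4565, p(30)=5604, p(31)=6842, p(32)=8349, p(33)=10143, p(34)=12310, p(35)=14883, p(36)=17977, p(37)=21637, p(38)=26015, p(39)=31185, p(40)=37338, p(41)=44583, p(42)=53174, p(43)=63261, p(44)=75175, p(45)=89134, p(46)=105558, p(47)=124754, p(48)=147273, p(49)=173525, p(50)=204226, p(51)=239943, p(52)=281589, p(53)=329931, p(54)=386155, p(55)=451276, p(56)=526823, p(57)=614154, p(58)=715220, p(59)=831820, p(60)=966467, p(61)=1121505, p(62)=1300156, p(63)=1505499, p(64)=1741630.
Final step: p(65) = p(64) + p(63) - p(60) - p(58) + p(53) + p(50) - p(43) - p(39) + p(30) + p(25) - p(14) - p(8)
= 1741630 + 1505499 - 966467 - 715220 + 329931 + 204226 - 63261 - 31185 + 5604 + 1958 - 135 - 22
= 2012558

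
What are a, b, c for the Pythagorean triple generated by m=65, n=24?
(3649, 3120, 4801)

Euclid's formula: a = m² - n², b = 2mn, c = m² + n²
m = 65, n = 24
a = 65² - 24² = 4225 - 576 = 3649
b = 2 × 65 × 24 = 3120
c = 65² + 24² = 4225 + 576 = 4801
Verification: 3649² + 3120² = 13315201 + 9734400 = 23049601 = 4801² ✓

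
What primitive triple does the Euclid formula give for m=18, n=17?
(35, 612, 613)

Euclid's formula: a = m² - n², b = 2mn, c = m² + n²
m = 18, n = 17
a = 18² - 17² = 324 - 289 = 35
b = 2 × 18 × 17 = 612
c = 18² + 17² = 324 + 289 = 613
Verification: 35² + 612² = 1225 + 374544 = 375769 = 613² ✓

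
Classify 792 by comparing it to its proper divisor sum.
abundant

Proper divisors of 792: sum = 1 + 2 + 3 + 4 + 6 + 8 + 9 + 11 + ... + 132 + 198 + 264 + 396 (23 divisors) = 1548
Since 1548 > 792, 792 is abundant.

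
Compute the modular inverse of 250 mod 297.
139

gcd(250, 297) = 1, so the inverse exists.
Extended Euclidean algorithm on (297, 250):
297 = 1 × 250 + 47  ⟹  47 = (1)·297 + (-1)·250
250 = 5 × 47 + 15  ⟹  15 = (-5)·297 + (6)·250
47 = 3 × 15 + 2  ⟹  2 = (16)·297 + (-19)·250
15 = 7 × 2 + 1  ⟹  1 = (-117)·297 + (139)·250
So (139)·250 ≡ 1 (mod 297), i.e. 250^(-1) ≡ 139 (mod 297).
Check: 250 × 139 = 34750 ≡ 1 (mod 297)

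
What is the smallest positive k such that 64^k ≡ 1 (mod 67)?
11

67 is prime, so ord(64) divides φ(67) = 66.
Divisors of 66: 1, 2, 3, 6, 11, 22, 33, 66.
Repeated squaring: 64^1 ≡ 64, 64^2 ≡ 9, 64^4 ≡ 14, 64^8 ≡ 62, 64^16 ≡ 25, 64^32 ≡ 22, 64^64 ≡ 15 (mod 67).
Test 64^d mod 67 for each divisor d in increasing order:
64^1 ≡ 64
64^2 ≡ 9
64^3 = 64^2·64^1 ≡ 40
64^6 = 64^4·64^2 ≡ 59
64^11 = 64^8·64^2·64^1 ≡ 1  ← first divisor giving 1
The order is 11.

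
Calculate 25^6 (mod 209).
201

Repeated squaring. Binary of 6 = 110.
25^1 ≡ 25 (mod 209); 25^2 ≡ 207 (mod 209); 25^4 ≡ 4 (mod 209)
25^6 = 25^2 × 25^4 ≡ 201 (mod 209)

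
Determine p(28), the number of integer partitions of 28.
3718

p(n) counts ways to write n as a sum of positive integers (order ignored).
Euler's pentagonal recurrence: p(k) = p(k-1) + p(k-2) - p(k-5) - p(k-7) + p(k-12) + p(k-15) - ... (offsets j(3j∓1)/2, signs ++--, p(0)=1, p(<0)=0).
DP table for k = 0..27: p(0)=1, p(1)=1, p(2)=2, p(3)=3, p(4)=5, p(5)=7, p(6)=11, p(7)=15, p(8)=22, p(9)=30, p(10)=42, p(11)=56, p(12)=77, p(13)=101, p(14)=135, p(15)=176, p(16)=231, p(17)=297, p(18)=385, p(19)=490, p(20)=627, p(21)=792, p(22)=1002, p(23)=1255, p(24)=1575, p(25)=1958, p(26)=2436, p(27)=3010.
Final step: p(28) = p(27) + p(26) - p(23) - p(21) + p(16) + p(13) - p(6) - p(2)
= 3010 + 2436 - 1255 - 792 + 231 + 101 - 11 - 2
= 3718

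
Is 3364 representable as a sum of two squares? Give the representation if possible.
0² + 58² (a=0, b=58)

Factorization: 3364 = 2^2 × 29^2
By Fermat: n is sum of two squares iff every prime p ≡ 3 (mod 4) appears to even power.
All primes ≡ 3 (mod 4) appear to even power.
Search a = 0, 1, 2, … for 3364 - a² a perfect square: first hit at a = 0: 3364 - 0 = 3364 = 58².
3364 = 0² + 58² = 0 + 3364 ✓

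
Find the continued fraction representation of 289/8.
[36; 8]

Euclidean algorithm steps:
289 = 36 × 8 + 1
8 = 8 × 1 + 0
Continued fraction: [36; 8]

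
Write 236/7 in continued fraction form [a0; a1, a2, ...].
[33; 1, 2, 2]

Euclidean algorithm steps:
236 = 33 × 7 + 5
7 = 1 × 5 + 2
5 = 2 × 2 + 1
2 = 2 × 1 + 0
Continued fraction: [33; 1, 2, 2]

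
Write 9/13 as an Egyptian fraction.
1/2 + 1/6 + 1/39

Greedy algorithm:
9/13: ceiling(13/9) = 2, use 1/2
5/26: ceiling(26/5) = 6, use 1/6
1/39: ceiling(39/1) = 39, use 1/39
Result: 9/13 = 1/2 + 1/6 + 1/39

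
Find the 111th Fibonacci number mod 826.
64

Matrix identity: Q^n = [[F_(n+1), F_n], [F_n, F_(n-1)]] with Q = [[1,1],[1,0]].
n = 111 = 1101111₂. Square-and-multiply, entries mod 826:
Q^1 = [[1,1],[1,0]]
Q^3 = (Q^1)²·Q = [[3,2],[2,1]]
Q^6 = (Q^3)² = [[13,8],[8,5]]
Q^13 = (Q^6)²·Q = [[377,233],[233,144]]
Q^27 = (Q^13)²·Q = [[627,656],[656,797]]
Q^55 = (Q^27)²·Q = [[707,769],[769,764]]
Q^111 = (Q^55)²·Q = [[469,64],[64,405]]
F_111 mod 826 = Q^111[0][1] = 64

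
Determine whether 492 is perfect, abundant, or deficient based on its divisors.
abundant

Proper divisors of 492: sum = 1 + 2 + 3 + 4 + 6 + 12 + 41 + 82 + 123 + 164 + 246 = 684
Since 684 > 492, 492 is abundant.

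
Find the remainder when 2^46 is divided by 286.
218

Repeated squaring. Binary of 46 = 101110.
2^1 ≡ 2 (mod 286); 2^2 ≡ 4 (mod 286); 2^4 ≡ 16 (mod 286); 2^8 ≡ 256 (mod 286); 2^16 ≡ 42 (mod 286); 2^32 ≡ 48 (mod 286)
2^46 = 2^2 × 2^4 × 2^8 × 2^32 ≡ 218 (mod 286)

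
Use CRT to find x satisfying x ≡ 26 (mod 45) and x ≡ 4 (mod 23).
1016

Using Chinese Remainder Theorem:
M = 45 × 23 = 1035
M1 = 23, M2 = 45
y1 = 23^(-1) mod 45 = 2
y2 = 45^(-1) mod 23 = 22
x = (26×23×2 + 4×45×22) mod 1035 = 1016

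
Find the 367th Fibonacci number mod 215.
8

Matrix identity: Q^n = [[F_(n+1), F_n], [F_n, F_(n-1)]] with Q = [[1,1],[1,0]].
n = 367 = 101101111₂. Square-and-multiply, entries mod 215:
Q^1 = [[1,1],[1,0]]
Q^2 = (Q^1)² = [[2,1],[1,1]]
Q^5 = (Q^2)²·Q = [[8,5],[5,3]]
Q^11 = (Q^5)²·Q = [[144,89],[89,55]]
Q^22 = (Q^11)² = [[62,81],[81,196]]
Q^45 = (Q^22)²·Q = [[128,85],[85,43]]
Q^91 = (Q^45)²·Q = [[89,174],[174,130]]
Q^183 = (Q^91)²·Q = [[193,142],[142,51]]
Q^367 = (Q^183)²·Q = [[41,8],[8,33]]
F_367 mod 215 = Q^367[0][1] = 8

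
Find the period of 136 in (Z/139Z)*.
69

139 is prime, so ord(136) divides φ(139) = 138.
Divisors of 138: 1, 2, 3, 6, 23, 46, 69, 138.
Repeated squaring: 136^1 ≡ 136, 136^2 ≡ 9, 136^4 ≡ 81, 136^8 ≡ 28, 136^16 ≡ 89, 136^32 ≡ 137, 136^64 ≡ 4, 136^128 ≡ 16 (mod 139).
Test 136^d mod 139 for each divisor d in increasing order:
136^1 ≡ 136
136^2 ≡ 9
136^3 = 136^2·136^1 ≡ 112
136^6 = 136^4·136^2 ≡ 34
136^23 = 136^16·136^4·136^2·136^1 ≡ 96
136^46 = 136^32·136^8·136^4·136^2 ≡ 42
136^69 = 136^64·136^4·136^1 ≡ 1  ← first divisor giving 1
The order is 69.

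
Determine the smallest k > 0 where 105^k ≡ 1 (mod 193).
64

193 is prime, so ord(105) divides φ(193) = 192.
Divisors of 192: 1, 2, 3, 4, 6, 8, 12, 16, 24, 32, 48, 64, 96, 192.
Repeated squaring: 105^1 ≡ 105, 105^2 ≡ 24, 105^4 ≡ 190, 105^8 ≡ 9, 105^16 ≡ 81, 105^32 ≡ 192, 105^64 ≡ 1, 105^128 ≡ 1 (mod 193).
Test 105^d mod 193 for each divisor d in increasing order:
105^1 ≡ 105
105^2 ≡ 24
105^3 = 105^2·105^1 ≡ 11
105^4 ≡ 190
105^6 = 105^4·105^2 ≡ 121
105^8 ≡ 9
105^12 = 105^8·105^4 ≡ 166
105^16 ≡ 81
105^24 = 105^16·105^8 ≡ 150
105^32 ≡ 192
105^48 = 105^32·105^16 ≡ 112
105^64 ≡ 1  ← first divisor giving 1
The order is 64.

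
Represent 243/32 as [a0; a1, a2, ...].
[7; 1, 1, 2, 6]

Euclidean algorithm steps:
243 = 7 × 32 + 19
32 = 1 × 19 + 13
19 = 1 × 13 + 6
13 = 2 × 6 + 1
6 = 6 × 1 + 0
Continued fraction: [7; 1, 1, 2, 6]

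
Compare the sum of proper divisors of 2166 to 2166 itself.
abundant

Proper divisors of 2166: sum = 1 + 2 + 3 + 6 + 19 + 38 + 57 + 114 + 361 + 722 + 1083 = 2406
Since 2406 > 2166, 2166 is abundant.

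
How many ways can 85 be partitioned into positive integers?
30167357

p(n) counts ways to write n as a sum of positive integers (order ignored).
Euler's pentagonal recurrence: p(k) = p(k-1) + p(k-2) - p(k-5) - p(k-7) + p(k-12) + p(k-15) - ... (offsets j(3j∓1)/2, signs ++--, p(0)=1, p(<0)=0).
DP table for k = 0..84: p(0)=1, p(1)=1, p(2)=2, p(3)=3, p(4)=5, p(5)=7, p(6)=11, p(7)=15, p(8)=22, p(9)=30, p(10)=42, p(11)=56, p(12)=77, p(13)=101, p(14)=135, p(15)=176, p(16)=231, p(17)=297, p(18)=385, p(19)=490, p(20)=627, p(21)=792, p(22)=1002, p(23)=1255, p(24)=1575, p(25)=1958, p(26)=2436, p(27)=3010, p(28)=3718, p(29)=4565, p(30)=5604, p(31)=6842, p(32)=8349, p(33)=10143, p(34)=12310, p(35)=14883, p(36)=17977, p(37)=21637, p(38)=26015, p(39)=31185, p(40)=37338, p(41)=44583, p(42)=53174, p(43)=63261, p(44)=75175, p(45)=89134, p(46)=105558, p(47)=124754, p(48)=147273, p(49)=173525, p(50)=204226, p(51)=239943, p(52)=281589, p(53)=329931, p(54)=386155, p(55)=451276, p(56)=526823, p(57)=614154, p(58)=715220, p(59)=831820, p(60)=966467, p(61)=1121505, p(62)=1300156, p(63)=1505499, p(64)=1741630, p(65)=2012558, p(66)=2323520, p(67)=2679689, p(68)=3087735, p(69)=3554345, p(70)=4087968, p(71)=4697205, p(72)=5392783, p(73)=6185689, p(74)=7089500, p(75)=8118264, p(76)=9289091, p(77)=10619863, p(78)=12132164, p(79)=13848650, p(80)=15796476, p(81)=18004327, p(82)=20506255, p(83)=23338469, p(84)=26543660.
Final step: p(85) = p(84) + p(83) - p(80) - p(78) + p(73) + p(70) - p(63) - p(59) + p(50) + p(45) - p(34) - p(28) + p(15) + p(8)
= 26543660 + 23338469 - 15796476 - 12132164 + 6185689 + 4087968 - 1505499 - 831820 + 204226 + 89134 - 12310 - 3718 + 176 + 22
= 30167357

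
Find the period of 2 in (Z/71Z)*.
35

71 is prime, so ord(2) divides φ(71) = 70.
Divisors of 70: 1, 2, 5, 7, 10, 14, 35, 70.
Repeated squaring: 2^1 ≡ 2, 2^2 ≡ 4, 2^4 ≡ 16, 2^8 ≡ 43, 2^16 ≡ 3, 2^32 ≡ 9, 2^64 ≡ 10 (mod 71).
Test 2^d mod 71 for each divisor d in increasing order:
2^1 ≡ 2
2^2 ≡ 4
2^5 = 2^4·2^1 ≡ 32
2^7 = 2^4·2^2·2^1 ≡ 57
2^10 = 2^8·2^2 ≡ 30
2^14 = 2^8·2^4·2^2 ≡ 54
2^35 = 2^32·2^2·2^1 ≡ 1  ← first divisor giving 1
The order is 35.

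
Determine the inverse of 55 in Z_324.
271

gcd(55, 324) = 1, so the inverse exists.
Extended Euclidean algorithm on (324, 55):
324 = 5 × 55 + 49  ⟹  49 = (1)·324 + (-5)·55
55 = 1 × 49 + 6  ⟹  6 = (-1)·324 + (6)·55
49 = 8 × 6 + 1  ⟹  1 = (9)·324 + (-53)·55
So (-53)·55 ≡ 1 (mod 324), i.e. 55^(-1) ≡ -53 ≡ 271 (mod 324).
Check: 55 × 271 = 14905 ≡ 1 (mod 324)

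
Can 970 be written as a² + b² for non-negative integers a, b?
3² + 31² (a=3, b=31)

Factorization: 970 = 2 × 5 × 97
By Fermat: n is sum of two squares iff every prime p ≡ 3 (mod 4) appears to even power.
All primes ≡ 3 (mod 4) appear to even power.
Search a = 0, 1, 2, … for 970 - a² a perfect square: first hit at a = 3: 970 - 9 = 961 = 31².
970 = 3² + 31² = 9 + 961 ✓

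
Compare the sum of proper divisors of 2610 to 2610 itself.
abundant

Proper divisors of 2610: sum = 1 + 2 + 3 + 5 + 6 + 9 + 10 + 15 + ... + 435 + 522 + 870 + 1305 (23 divisors) = 4410
Since 4410 > 2610, 2610 is abundant.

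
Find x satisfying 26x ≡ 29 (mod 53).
x ≡ 48 (mod 53)

gcd(26, 53) = 1, which divides 29, so solutions exist.
Find 26^(-1) mod 53 by the extended Euclidean algorithm:
53 = 2 × 26 + 1  ⟹  1 = (1)·53 + (-2)·26
So (-2)·26 ≡ 1 (mod 53), i.e. 26^(-1) ≡ -2 ≡ 51 (mod 53).
x ≡ 51 × 29 = 1479 ≡ 48 (mod 53).
Check: 26 × 48 = 1248 ≡ 29 (mod 53).
Unique solution: x ≡ 48 (mod 53)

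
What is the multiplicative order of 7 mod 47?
23

47 is prime, so ord(7) divides φ(47) = 46.
Divisors of 46: 1, 2, 23, 46.
Repeated squaring: 7^1 ≡ 7, 7^2 ≡ 2, 7^4 ≡ 4, 7^8 ≡ 16, 7^16 ≡ 21, 7^32 ≡ 18 (mod 47).
Test 7^d mod 47 for each divisor d in increasing order:
7^1 ≡ 7
7^2 ≡ 2
7^23 = 7^16·7^4·7^2·7^1 ≡ 1  ← first divisor giving 1
The order is 23.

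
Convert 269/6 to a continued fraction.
[44; 1, 5]

Euclidean algorithm steps:
269 = 44 × 6 + 5
6 = 1 × 5 + 1
5 = 5 × 1 + 0
Continued fraction: [44; 1, 5]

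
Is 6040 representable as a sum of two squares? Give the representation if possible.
Not possible

Factorization: 6040 = 2^3 × 5 × 151
By Fermat: n is sum of two squares iff every prime p ≡ 3 (mod 4) appears to even power.
Prime(s) ≡ 3 (mod 4) with odd exponent: [(151, 1)]
Therefore 6040 cannot be expressed as a² + b².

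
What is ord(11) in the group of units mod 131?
65

131 is prime, so ord(11) divides φ(131) = 130.
Divisors of 130: 1, 2, 5, 10, 13, 26, 65, 130.
Repeated squaring: 11^1 ≡ 11, 11^2 ≡ 121, 11^4 ≡ 100, 11^8 ≡ 44, 11^16 ≡ 102, 11^32 ≡ 55, 11^64 ≡ 12, 11^128 ≡ 13 (mod 131).
Test 11^d mod 131 for each divisor d in increasing order:
11^1 ≡ 11
11^2 ≡ 121
11^5 = 11^4·11^1 ≡ 52
11^10 = 11^8·11^2 ≡ 84
11^13 = 11^8·11^4·11^1 ≡ 61
11^26 = 11^16·11^8·11^2 ≡ 53
11^65 = 11^64·11^1 ≡ 1  ← first divisor giving 1
The order is 65.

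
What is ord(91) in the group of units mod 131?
65

131 is prime, so ord(91) divides φ(131) = 130.
Divisors of 130: 1, 2, 5, 10, 13, 26, 65, 130.
Repeated squaring: 91^1 ≡ 91, 91^2 ≡ 28, 91^4 ≡ 129, 91^8 ≡ 4, 91^16 ≡ 16, 91^32 ≡ 125, 91^64 ≡ 36, 91^128 ≡ 117 (mod 131).
Test 91^d mod 131 for each divisor d in increasing order:
91^1 ≡ 91
91^2 ≡ 28
91^5 = 91^4·91^1 ≡ 80
91^10 = 91^8·91^2 ≡ 112
91^13 = 91^8·91^4·91^1 ≡ 58
91^26 = 91^16·91^8·91^2 ≡ 89
91^65 = 91^64·91^1 ≡ 1  ← first divisor giving 1
The order is 65.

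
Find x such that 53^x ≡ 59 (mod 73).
49

Baby-step giant-step with step n = ⌈√73⌉ = 9.
Baby steps 53^j mod 73 (j:value) for j=0..8: 0:1, 1:53, 2:35, 3:30, 4:57, 5:28, 6:24, 7:31, 8:37.
Giant-step multiplier: 53^(-9) ≡ 53^(72-9) = 53^63 ≡ 51 (mod 73).
Giant steps γ_i = 59·51^i mod 73: γ_0=59, γ_1=16, γ_2=13, γ_3=6, γ_4=14, γ_5=57 (in table at j=4).
x = i·n + j = 5·9 + 4 = 49.
Check: 53^49 ≡ 59 (mod 73).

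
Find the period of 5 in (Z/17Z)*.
16

17 is prime, so ord(5) divides φ(17) = 16.
Divisors of 16: 1, 2, 4, 8, 16.
Repeated squaring: 5^1 ≡ 5, 5^2 ≡ 8, 5^4 ≡ 13, 5^8 ≡ 16, 5^16 ≡ 1 (mod 17).
Test 5^d mod 17 for each divisor d in increasing order:
5^1 ≡ 5
5^2 ≡ 8
5^4 ≡ 13
5^8 ≡ 16
5^16 ≡ 1  ← first divisor giving 1
The order is 16.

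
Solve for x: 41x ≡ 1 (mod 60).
41

gcd(41, 60) = 1, so the inverse exists.
Extended Euclidean algorithm on (60, 41):
60 = 1 × 41 + 19  ⟹  19 = (1)·60 + (-1)·41
41 = 2 × 19 + 3  ⟹  3 = (-2)·60 + (3)·41
19 = 6 × 3 + 1  ⟹  1 = (13)·60 + (-19)·41
So (-19)·41 ≡ 1 (mod 60), i.e. 41^(-1) ≡ -19 ≡ 41 (mod 60).
Check: 41 × 41 = 1681 ≡ 1 (mod 60)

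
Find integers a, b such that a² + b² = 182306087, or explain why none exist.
Not possible

Factorization: 182306087 = 89 × 127^3
By Fermat: n is sum of two squares iff every prime p ≡ 3 (mod 4) appears to even power.
Prime(s) ≡ 3 (mod 4) with odd exponent: [(127, 3)]
Therefore 182306087 cannot be expressed as a² + b².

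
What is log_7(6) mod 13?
7

Baby-step giant-step with step n = ⌈√13⌉ = 4.
Baby steps 7^j mod 13 (j:value) for j=0..3: 0:1, 1:7, 2:10, 3:5.
Giant-step multiplier: 7^(-4) ≡ 7^(12-4) = 7^8 ≡ 3 (mod 13).
Giant steps γ_i = 6·3^i mod 13: γ_0=6, γ_1=5 (in table at j=3).
x = i·n + j = 1·4 + 3 = 7.
Check: 7^7 ≡ 6 (mod 13).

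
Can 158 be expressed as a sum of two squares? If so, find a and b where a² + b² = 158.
Not possible

Factorization: 158 = 2 × 79
By Fermat: n is sum of two squares iff every prime p ≡ 3 (mod 4) appears to even power.
Prime(s) ≡ 3 (mod 4) with odd exponent: [(79, 1)]
Therefore 158 cannot be expressed as a² + b².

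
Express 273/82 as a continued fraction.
[3; 3, 27]

Euclidean algorithm steps:
273 = 3 × 82 + 27
82 = 3 × 27 + 1
27 = 27 × 1 + 0
Continued fraction: [3; 3, 27]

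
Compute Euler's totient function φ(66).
20

66 = 2 × 3 × 11
φ(n) = n × ∏(1 - 1/p) for each prime p dividing n
φ(66) = 66 × (1 - 1/2) × (1 - 1/3) × (1 - 1/11) = 20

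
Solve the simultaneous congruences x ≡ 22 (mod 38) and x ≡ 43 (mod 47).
1124

Using Chinese Remainder Theorem:
M = 38 × 47 = 1786
M1 = 47, M2 = 38
y1 = 47^(-1) mod 38 = 17
y2 = 38^(-1) mod 47 = 26
x = (22×47×17 + 43×38×26) mod 1786 = 1124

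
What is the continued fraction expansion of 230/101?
[2; 3, 1, 1, 1, 1, 5]

Euclidean algorithm steps:
230 = 2 × 101 + 28
101 = 3 × 28 + 17
28 = 1 × 17 + 11
17 = 1 × 11 + 6
11 = 1 × 6 + 5
6 = 1 × 5 + 1
5 = 5 × 1 + 0
Continued fraction: [2; 3, 1, 1, 1, 1, 5]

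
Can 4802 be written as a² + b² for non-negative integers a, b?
49² + 49² (a=49, b=49)

Factorization: 4802 = 2 × 7^4
By Fermat: n is sum of two squares iff every prime p ≡ 3 (mod 4) appears to even power.
All primes ≡ 3 (mod 4) appear to even power.
Search a = 0, 1, 2, … for 4802 - a² a perfect square: first hit at a = 49: 4802 - 2401 = 2401 = 49².
4802 = 49² + 49² = 2401 + 2401 ✓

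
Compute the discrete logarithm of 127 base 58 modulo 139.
68

Baby-step giant-step with step n = ⌈√139⌉ = 12.
Baby steps 58^j mod 139 (j:value) for j=0..11: 0:1, 1:58, 2:28, 3:95, 4:89, 5:19, 6:129, 7:115, 8:137, 9:23, 10:83, 11:88.
Giant-step multiplier: 58^(-12) ≡ 58^(138-12) = 58^126 ≡ 57 (mod 139).
Giant steps γ_i = 127·57^i mod 139: γ_0=127, γ_1=11, γ_2=71, γ_3=16, γ_4=78, γ_5=137 (in table at j=8).
x = i·n + j = 5·12 + 8 = 68.
Check: 58^68 ≡ 127 (mod 139).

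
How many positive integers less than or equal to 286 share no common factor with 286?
120

286 = 2 × 11 × 13
φ(n) = n × ∏(1 - 1/p) for each prime p dividing n
φ(286) = 286 × (1 - 1/2) × (1 - 1/11) × (1 - 1/13) = 120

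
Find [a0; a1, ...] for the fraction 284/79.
[3; 1, 1, 2, 7, 2]

Euclidean algorithm steps:
284 = 3 × 79 + 47
79 = 1 × 47 + 32
47 = 1 × 32 + 15
32 = 2 × 15 + 2
15 = 7 × 2 + 1
2 = 2 × 1 + 0
Continued fraction: [3; 1, 1, 2, 7, 2]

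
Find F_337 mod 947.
31

Matrix identity: Q^n = [[F_(n+1), F_n], [F_n, F_(n-1)]] with Q = [[1,1],[1,0]].
n = 337 = 101010001₂. Square-and-multiply, entries mod 947:
Q^1 = [[1,1],[1,0]]
Q^2 = (Q^1)² = [[2,1],[1,1]]
Q^5 = (Q^2)²·Q = [[8,5],[5,3]]
Q^10 = (Q^5)² = [[89,55],[55,34]]
Q^21 = (Q^10)²·Q = [[665,529],[529,136]]
Q^42 = (Q^21)² = [[452,420],[420,32]]
Q^84 = (Q^42)² = [[10,622],[622,335]]
Q^168 = (Q^84)² = [[608,568],[568,40]]
Q^337 = (Q^168)²·Q = [[659,31],[31,628]]
F_337 mod 947 = Q^337[0][1] = 31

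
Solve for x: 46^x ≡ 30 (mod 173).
167

Baby-step giant-step with step n = ⌈√173⌉ = 14.
Baby steps 46^j mod 173 (j:value) for j=0..13: 0:1, 1:46, 2:40, 3:110, 4:43, 5:75, 6:163, 7:59, 8:119, 9:111, 10:89, 11:115, 12:100, 13:102.
Giant-step multiplier: 46^(-14) ≡ 46^(172-14) = 46^158 ≡ 33 (mod 173).
Giant steps γ_i = 30·33^i mod 173: γ_0=30, γ_1=125, γ_2=146, γ_3=147, γ_4=7, γ_5=58, γ_6=11, γ_7=17, γ_8=42, γ_9=2, γ_10=66, γ_11=102 (in table at j=13).
x = i·n + j = 11·14 + 13 = 167.
Check: 46^167 ≡ 30 (mod 173).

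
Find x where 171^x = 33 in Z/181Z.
34

Baby-step giant-step with step n = ⌈√181⌉ = 14.
Baby steps 171^j mod 181 (j:value) for j=0..13: 0:1, 1:171, 2:100, 3:86, 4:45, 5:93, 6:156, 7:69, 8:34, 9:22, 10:142, 11:28, 12:82, 13:85.
Giant-step multiplier: 171^(-14) ≡ 171^(180-14) = 171^166 ≡ 79 (mod 181).
Giant steps γ_i = 33·79^i mod 181: γ_0=33, γ_1=73, γ_2=156 (in table at j=6).
x = i·n + j = 2·14 + 6 = 34.
Check: 171^34 ≡ 33 (mod 181).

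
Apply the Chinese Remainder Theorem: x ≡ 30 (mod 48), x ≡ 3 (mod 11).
366

Using Chinese Remainder Theorem:
M = 48 × 11 = 528
M1 = 11, M2 = 48
y1 = 11^(-1) mod 48 = 35
y2 = 48^(-1) mod 11 = 3
x = (30×11×35 + 3×48×3) mod 528 = 366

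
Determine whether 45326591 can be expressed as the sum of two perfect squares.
Not possible

Factorization: 45326591 = 37 × 107^3
By Fermat: n is sum of two squares iff every prime p ≡ 3 (mod 4) appears to even power.
Prime(s) ≡ 3 (mod 4) with odd exponent: [(107, 3)]
Therefore 45326591 cannot be expressed as a² + b².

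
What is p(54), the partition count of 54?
386155

p(n) counts ways to write n as a sum of positive integers (order ignored).
Euler's pentagonal recurrence: p(k) = p(k-1) + p(k-2) - p(k-5) - p(k-7) + p(k-12) + p(k-15) - ... (offsets j(3j∓1)/2, signs ++--, p(0)=1, p(<0)=0).
DP table for k = 0..53: p(0)=1, p(1)=1, p(2)=2, p(3)=3, p(4)=5, p(5)=7, p(6)=11, p(7)=15, p(8)=22, p(9)=30, p(10)=42, p(11)=56, p(12)=77, p(13)=101, p(14)=135, p(15)=176, p(16)=231, p(17)=297, p(18)=385, p(19)=490, p(20)=627, p(21)=792, p(22)=1002, p(23)=1255, p(24)=1575, p(25)=1958, p(26)=2436, p(27)=3010, p(28)=3718, p(29)=4565, p(30)=5604, p(31)=6842, p(32)=8349, p(33)=10143, p(34)=12310, p(35)=14883, p(36)=17977, p(37)=21637, p(38)=26015, p(39)=31185, p(40)=37338, p(41)=44583, p(42)=53174, p(43)=63261, p(44)=75175, p(45)=89134, p(46)=105558, p(47)=124754, p(48)=147273, p(49)=173525, p(50)=204226, p(51)=239943, p(52)=281589, p(53)=329931.
Final step: p(54) = p(53) + p(52) - p(49) - p(47) + p(42) + p(39) - p(32) - p(28) + p(19) + p(14) - p(3)
= 329931 + 281589 - 173525 - 124754 + 53174 + 31185 - 8349 - 3718 + 490 + 135 - 3
= 386155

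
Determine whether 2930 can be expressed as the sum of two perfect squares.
11² + 53² (a=11, b=53)

Factorization: 2930 = 2 × 5 × 293
By Fermat: n is sum of two squares iff every prime p ≡ 3 (mod 4) appears to even power.
All primes ≡ 3 (mod 4) appear to even power.
Search a = 0, 1, 2, … for 2930 - a² a perfect square: first hit at a = 11: 2930 - 121 = 2809 = 53².
2930 = 11² + 53² = 121 + 2809 ✓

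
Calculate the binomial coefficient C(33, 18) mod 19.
0

Using Lucas' theorem:
Write n=33 and k=18 in base 19:
n in base 19: [1, 14]
k in base 19: [0, 18]
C(33,18) mod 19 = ∏ C(n_i, k_i) mod 19
Digit binomials (mod 19): C(1,0) = 1; C(14,18) = 0 (k_i > n_i)
Product: 1 × 0 = 0 ≡ 0 (mod 19)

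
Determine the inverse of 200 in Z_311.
14

gcd(200, 311) = 1, so the inverse exists.
Extended Euclidean algorithm on (311, 200):
311 = 1 × 200 + 111  ⟹  111 = (1)·311 + (-1)·200
200 = 1 × 111 + 89  ⟹  89 = (-1)·311 + (2)·200
111 = 1 × 89 + 22  ⟹  22 = (2)·311 + (-3)·200
89 = 4 × 22 + 1  ⟹  1 = (-9)·311 + (14)·200
So (14)·200 ≡ 1 (mod 311), i.e. 200^(-1) ≡ 14 (mod 311).
Check: 200 × 14 = 2800 ≡ 1 (mod 311)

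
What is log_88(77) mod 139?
54

Baby-step giant-step with step n = ⌈√139⌉ = 12.
Baby steps 88^j mod 139 (j:value) for j=0..11: 0:1, 1:88, 2:99, 3:94, 4:71, 5:132, 6:79, 7:2, 8:37, 9:59, 10:49, 11:3.
Giant-step multiplier: 88^(-12) ≡ 88^(138-12) = 88^126 ≡ 129 (mod 139).
Giant steps γ_i = 77·129^i mod 139: γ_0=77, γ_1=64, γ_2=55, γ_3=6, γ_4=79 (in table at j=6).
x = i·n + j = 4·12 + 6 = 54.
Check: 88^54 ≡ 77 (mod 139).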